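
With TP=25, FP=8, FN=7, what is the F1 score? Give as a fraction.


Precision = 25/33 = 25/33. Recall = 25/32 = 25/32. F1 = 2*P*R/(P+R) = 10/13.

10/13


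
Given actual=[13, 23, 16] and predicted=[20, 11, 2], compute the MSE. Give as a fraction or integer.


MSE = (1/3) * ((13-20)^2=49 + (23-11)^2=144 + (16-2)^2=196). Sum = 389. MSE = 389/3.

389/3


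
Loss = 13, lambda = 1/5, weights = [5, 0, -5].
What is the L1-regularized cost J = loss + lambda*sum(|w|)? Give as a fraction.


L1 norm = sum(|w|) = 10. J = 13 + 1/5 * 10 = 15.

15


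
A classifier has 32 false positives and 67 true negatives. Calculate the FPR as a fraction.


FPR = FP / (FP + TN) = 32 / 99 = 32/99.

32/99


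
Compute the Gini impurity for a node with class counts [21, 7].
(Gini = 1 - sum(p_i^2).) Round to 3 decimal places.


Total = 28. Proportions: 21/28, 7/28. sum(p_i^2) = 0.6250. Gini = 1 - 0.6250 = 0.3750, which rounds to 0.375.

0.375


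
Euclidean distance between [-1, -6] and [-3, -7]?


d = sqrt(sum of squared differences). (-1--3)^2=4, (-6--7)^2=1. Sum = 5.

sqrt(5)


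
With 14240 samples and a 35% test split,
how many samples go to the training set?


Test set = 14240 * 35% = 4984. Training set = 14240 - 4984 = 9256.

9256


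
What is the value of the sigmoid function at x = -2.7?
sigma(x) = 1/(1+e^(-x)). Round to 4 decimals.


sigma(-2.7) = 1/(1+e^(2.7)) = 1/(1+14.879732) = 1/15.879732 = 0.0630.

0.0630


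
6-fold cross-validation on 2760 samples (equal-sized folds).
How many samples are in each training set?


Each validation fold has 2760/6 = 460 samples. Training set = 2760 - 460 = 2300.

2300


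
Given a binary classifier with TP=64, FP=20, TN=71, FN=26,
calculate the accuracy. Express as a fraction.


Accuracy = (TP + TN) / (TP + TN + FP + FN) = (64 + 71) / 181 = 135/181.

135/181


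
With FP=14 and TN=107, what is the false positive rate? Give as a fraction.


FPR = FP / (FP + TN) = 14 / 121 = 14/121.

14/121


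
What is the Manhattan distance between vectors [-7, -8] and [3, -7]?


d = sum of absolute differences: |-7-3|=10 + |-8--7|=1 = 11.

11


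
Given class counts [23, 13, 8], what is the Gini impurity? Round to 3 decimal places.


Total = 44. Proportions: 23/44, 13/44, 8/44. sum(p_i^2) = 0.3936. Gini = 1 - 0.3936 = 0.6064, which rounds to 0.606.

0.606


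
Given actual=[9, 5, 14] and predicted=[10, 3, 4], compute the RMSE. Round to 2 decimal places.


MSE = 35.0000. RMSE = sqrt(35.0000) = 5.92.

5.92


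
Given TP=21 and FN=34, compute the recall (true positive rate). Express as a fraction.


Recall = TP / (TP + FN) = 21 / 55 = 21/55.

21/55


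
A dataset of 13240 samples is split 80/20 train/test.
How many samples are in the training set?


Test set = 13240 * 20% = 2648. Training set = 13240 - 2648 = 10592.

10592


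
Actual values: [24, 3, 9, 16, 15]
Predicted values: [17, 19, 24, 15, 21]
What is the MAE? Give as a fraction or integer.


MAE = (1/5) * (|24-17|=7 + |3-19|=16 + |9-24|=15 + |16-15|=1 + |15-21|=6). Sum = 45. MAE = 9.

9


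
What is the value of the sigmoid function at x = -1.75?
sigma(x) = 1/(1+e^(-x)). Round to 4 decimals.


sigma(-1.75) = 1/(1+e^(1.75)) = 1/(1+5.754603) = 1/6.754603 = 0.1480.

0.1480


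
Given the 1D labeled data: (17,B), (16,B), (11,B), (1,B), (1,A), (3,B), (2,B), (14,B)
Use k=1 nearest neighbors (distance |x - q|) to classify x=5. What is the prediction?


Distances: |17-5|=12, |16-5|=11, |11-5|=6, |1-5|=4, |1-5|=4, |3-5|=2, |2-5|=3, |14-5|=9. 1 nearest: (3,B). Counts: {'B': 1}. Majority class: B.

B


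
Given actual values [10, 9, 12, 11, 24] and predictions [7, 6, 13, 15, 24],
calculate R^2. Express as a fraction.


Mean(y) = 66/5. SS_res = 35. SS_tot = 754/5. R^2 = 1 - 35/(754/5) = 579/754.

579/754


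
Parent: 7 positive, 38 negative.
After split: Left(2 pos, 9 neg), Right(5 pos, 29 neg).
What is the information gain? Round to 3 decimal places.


H(parent) = 0.6236. H(left) = 0.6840, H(right) = 0.6024. Weighted = (11/45)*0.6840 + (34/45)*0.6024 = 0.6223. IG = 0.6236 - 0.6223 = 0.0013, which rounds to 0.001.

0.001


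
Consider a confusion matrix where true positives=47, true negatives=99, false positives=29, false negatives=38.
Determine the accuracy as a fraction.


Accuracy = (TP + TN) / (TP + TN + FP + FN) = (47 + 99) / 213 = 146/213.

146/213


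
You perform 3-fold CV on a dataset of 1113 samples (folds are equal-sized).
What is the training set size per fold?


Each validation fold has 1113/3 = 371 samples. Training set = 1113 - 371 = 742.

742


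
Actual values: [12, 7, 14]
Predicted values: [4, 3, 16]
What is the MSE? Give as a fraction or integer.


MSE = (1/3) * ((12-4)^2=64 + (7-3)^2=16 + (14-16)^2=4). Sum = 84. MSE = 28.

28


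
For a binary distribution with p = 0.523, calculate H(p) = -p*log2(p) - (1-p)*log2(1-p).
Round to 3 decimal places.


H = -0.523*log2(0.523) - 0.477*log2(0.477) = 0.998.

0.998


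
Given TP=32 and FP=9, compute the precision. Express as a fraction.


Precision = TP / (TP + FP) = 32 / 41 = 32/41.

32/41


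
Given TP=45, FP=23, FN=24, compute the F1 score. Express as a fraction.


Precision = 45/68 = 45/68. Recall = 45/69 = 15/23. F1 = 2*P*R/(P+R) = 90/137.

90/137


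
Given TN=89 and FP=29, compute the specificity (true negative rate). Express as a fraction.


Specificity = TN / (TN + FP) = 89 / 118 = 89/118.

89/118


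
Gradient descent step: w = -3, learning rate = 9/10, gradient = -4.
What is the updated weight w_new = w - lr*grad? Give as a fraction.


w_new = -3 - 9/10 * -4 = -3 - -18/5 = 3/5.

3/5


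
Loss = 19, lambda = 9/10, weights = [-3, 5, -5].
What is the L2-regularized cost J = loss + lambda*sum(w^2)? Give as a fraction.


L2 sq norm = sum(w^2) = 59. J = 19 + 9/10 * 59 = 721/10.

721/10


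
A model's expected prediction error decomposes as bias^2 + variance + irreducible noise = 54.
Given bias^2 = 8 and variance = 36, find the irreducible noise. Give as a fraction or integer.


Total error = bias^2 + variance + irreducible noise. So irreducible noise = 54 - 8 - 36 = 10.

10


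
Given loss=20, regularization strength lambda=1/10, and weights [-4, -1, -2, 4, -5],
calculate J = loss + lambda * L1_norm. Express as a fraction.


L1 norm = sum(|w|) = 16. J = 20 + 1/10 * 16 = 108/5.

108/5


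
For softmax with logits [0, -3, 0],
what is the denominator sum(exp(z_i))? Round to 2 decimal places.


Denom = e^0=1.0000 + e^-3=0.0498 + e^0=1.0000. Sum = 2.0498, which rounds to 2.05.

2.05


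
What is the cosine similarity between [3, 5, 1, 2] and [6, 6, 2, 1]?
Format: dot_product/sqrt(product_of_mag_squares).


dot = 52. |a|^2 = 39, |b|^2 = 77. cos = 52/sqrt(3003).

52/sqrt(3003)


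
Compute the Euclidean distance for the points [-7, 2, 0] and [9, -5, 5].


d = sqrt(sum of squared differences). (-7-9)^2=256, (2--5)^2=49, (0-5)^2=25. Sum = 330.

sqrt(330)


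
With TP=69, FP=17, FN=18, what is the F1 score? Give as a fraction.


Precision = 69/86 = 69/86. Recall = 69/87 = 23/29. F1 = 2*P*R/(P+R) = 138/173.

138/173


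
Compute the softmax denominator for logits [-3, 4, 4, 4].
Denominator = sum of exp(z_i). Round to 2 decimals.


Denom = e^-3=0.0498 + e^4=54.5982 + e^4=54.5982 + e^4=54.5982. Sum = 163.8444, which rounds to 163.84.

163.84


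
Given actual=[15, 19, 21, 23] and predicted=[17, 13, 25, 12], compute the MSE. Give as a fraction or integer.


MSE = (1/4) * ((15-17)^2=4 + (19-13)^2=36 + (21-25)^2=16 + (23-12)^2=121). Sum = 177. MSE = 177/4.

177/4


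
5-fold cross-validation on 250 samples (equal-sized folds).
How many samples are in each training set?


Each validation fold has 250/5 = 50 samples. Training set = 250 - 50 = 200.

200


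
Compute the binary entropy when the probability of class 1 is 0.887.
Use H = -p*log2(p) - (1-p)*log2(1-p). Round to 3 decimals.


H = -0.887*log2(0.887) - 0.113*log2(0.113) = 0.509.

0.509


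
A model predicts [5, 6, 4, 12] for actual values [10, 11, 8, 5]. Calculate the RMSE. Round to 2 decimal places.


MSE = 28.7500. RMSE = sqrt(28.7500) = 5.36.

5.36


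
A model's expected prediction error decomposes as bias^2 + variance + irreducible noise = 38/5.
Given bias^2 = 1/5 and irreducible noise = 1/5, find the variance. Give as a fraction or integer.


Total error = bias^2 + variance + irreducible noise. So variance = 38/5 - 1/5 - 1/5 = 36/5.

36/5


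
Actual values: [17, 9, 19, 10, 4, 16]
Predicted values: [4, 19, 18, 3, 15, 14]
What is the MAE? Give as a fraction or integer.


MAE = (1/6) * (|17-4|=13 + |9-19|=10 + |19-18|=1 + |10-3|=7 + |4-15|=11 + |16-14|=2). Sum = 44. MAE = 22/3.

22/3


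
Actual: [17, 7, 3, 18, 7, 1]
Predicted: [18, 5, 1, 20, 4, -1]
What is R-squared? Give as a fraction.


Mean(y) = 53/6. SS_res = 26. SS_tot = 1517/6. R^2 = 1 - 26/(1517/6) = 1361/1517.

1361/1517


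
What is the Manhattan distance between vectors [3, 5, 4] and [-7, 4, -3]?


d = sum of absolute differences: |3--7|=10 + |5-4|=1 + |4--3|=7 = 18.

18


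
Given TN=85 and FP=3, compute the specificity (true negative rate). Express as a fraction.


Specificity = TN / (TN + FP) = 85 / 88 = 85/88.

85/88


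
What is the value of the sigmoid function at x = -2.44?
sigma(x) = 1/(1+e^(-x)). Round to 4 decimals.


sigma(-2.44) = 1/(1+e^(2.44)) = 1/(1+11.473041) = 1/12.473041 = 0.0802.

0.0802


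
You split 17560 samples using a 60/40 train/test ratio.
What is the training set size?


Test set = 17560 * 40% = 7024. Training set = 17560 - 7024 = 10536.

10536


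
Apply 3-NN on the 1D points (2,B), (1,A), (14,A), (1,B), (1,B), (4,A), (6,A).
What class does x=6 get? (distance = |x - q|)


Distances: |2-6|=4, |1-6|=5, |14-6|=8, |1-6|=5, |1-6|=5, |4-6|=2, |6-6|=0. 3 nearest: (6,A), (4,A), (2,B). Counts: {'A': 2, 'B': 1}. Majority class: A.

A


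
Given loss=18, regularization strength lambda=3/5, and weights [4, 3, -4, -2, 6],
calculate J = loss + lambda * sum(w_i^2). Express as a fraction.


L2 sq norm = sum(w^2) = 81. J = 18 + 3/5 * 81 = 333/5.

333/5


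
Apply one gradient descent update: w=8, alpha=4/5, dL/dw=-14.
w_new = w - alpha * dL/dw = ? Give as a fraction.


w_new = 8 - 4/5 * -14 = 8 - -56/5 = 96/5.

96/5


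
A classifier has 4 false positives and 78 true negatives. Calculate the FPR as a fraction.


FPR = FP / (FP + TN) = 4 / 82 = 2/41.

2/41


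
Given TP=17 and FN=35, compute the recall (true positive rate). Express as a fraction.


Recall = TP / (TP + FN) = 17 / 52 = 17/52.

17/52


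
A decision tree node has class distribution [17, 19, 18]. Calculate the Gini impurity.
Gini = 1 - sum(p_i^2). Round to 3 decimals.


Total = 54. Proportions: 17/54, 19/54, 18/54. sum(p_i^2) = 0.3340. Gini = 1 - 0.3340 = 0.6660, which rounds to 0.666.

0.666


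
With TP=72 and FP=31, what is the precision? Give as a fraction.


Precision = TP / (TP + FP) = 72 / 103 = 72/103.

72/103


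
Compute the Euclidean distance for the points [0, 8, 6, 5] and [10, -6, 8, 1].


d = sqrt(sum of squared differences). (0-10)^2=100, (8--6)^2=196, (6-8)^2=4, (5-1)^2=16. Sum = 316.

sqrt(316)


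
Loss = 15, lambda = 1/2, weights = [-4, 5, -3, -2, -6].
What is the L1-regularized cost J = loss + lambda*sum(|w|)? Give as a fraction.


L1 norm = sum(|w|) = 20. J = 15 + 1/2 * 20 = 25.

25


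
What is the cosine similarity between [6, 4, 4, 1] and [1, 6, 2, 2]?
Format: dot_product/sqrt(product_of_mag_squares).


dot = 40. |a|^2 = 69, |b|^2 = 45. cos = 40/sqrt(3105).

40/sqrt(3105)


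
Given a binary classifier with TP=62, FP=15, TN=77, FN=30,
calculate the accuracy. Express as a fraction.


Accuracy = (TP + TN) / (TP + TN + FP + FN) = (62 + 77) / 184 = 139/184.

139/184


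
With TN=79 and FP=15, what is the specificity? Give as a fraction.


Specificity = TN / (TN + FP) = 79 / 94 = 79/94.

79/94


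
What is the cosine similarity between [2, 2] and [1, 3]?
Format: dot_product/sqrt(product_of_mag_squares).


dot = 8. |a|^2 = 8, |b|^2 = 10. cos = 8/sqrt(80).

8/sqrt(80)


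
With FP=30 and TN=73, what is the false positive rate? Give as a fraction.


FPR = FP / (FP + TN) = 30 / 103 = 30/103.

30/103


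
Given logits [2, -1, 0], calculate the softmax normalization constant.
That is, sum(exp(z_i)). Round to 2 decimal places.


Denom = e^2=7.3891 + e^-1=0.3679 + e^0=1.0000. Sum = 8.7570, which rounds to 8.76.

8.76


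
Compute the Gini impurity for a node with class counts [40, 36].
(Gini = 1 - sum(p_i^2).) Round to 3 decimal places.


Total = 76. Proportions: 40/76, 36/76. sum(p_i^2) = 0.5014. Gini = 1 - 0.5014 = 0.4986, which rounds to 0.499.

0.499


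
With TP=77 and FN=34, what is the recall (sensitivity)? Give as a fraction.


Recall = TP / (TP + FN) = 77 / 111 = 77/111.

77/111


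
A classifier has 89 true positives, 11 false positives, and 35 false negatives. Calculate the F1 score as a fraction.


Precision = 89/100 = 89/100. Recall = 89/124 = 89/124. F1 = 2*P*R/(P+R) = 89/112.

89/112


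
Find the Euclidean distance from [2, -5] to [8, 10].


d = sqrt(sum of squared differences). (2-8)^2=36, (-5-10)^2=225. Sum = 261.

sqrt(261)


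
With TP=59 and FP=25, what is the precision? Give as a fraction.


Precision = TP / (TP + FP) = 59 / 84 = 59/84.

59/84


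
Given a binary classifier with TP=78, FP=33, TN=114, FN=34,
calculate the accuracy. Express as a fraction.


Accuracy = (TP + TN) / (TP + TN + FP + FN) = (78 + 114) / 259 = 192/259.

192/259


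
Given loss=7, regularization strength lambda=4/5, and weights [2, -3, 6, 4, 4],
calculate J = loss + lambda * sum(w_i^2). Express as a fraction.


L2 sq norm = sum(w^2) = 81. J = 7 + 4/5 * 81 = 359/5.

359/5


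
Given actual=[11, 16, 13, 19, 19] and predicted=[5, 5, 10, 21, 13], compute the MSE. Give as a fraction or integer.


MSE = (1/5) * ((11-5)^2=36 + (16-5)^2=121 + (13-10)^2=9 + (19-21)^2=4 + (19-13)^2=36). Sum = 206. MSE = 206/5.

206/5


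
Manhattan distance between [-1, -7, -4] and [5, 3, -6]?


d = sum of absolute differences: |-1-5|=6 + |-7-3|=10 + |-4--6|=2 = 18.

18


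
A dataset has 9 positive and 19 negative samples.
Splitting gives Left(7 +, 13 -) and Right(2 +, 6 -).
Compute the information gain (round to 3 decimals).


H(parent) = 0.9059. H(left) = 0.9341, H(right) = 0.8113. Weighted = (20/28)*0.9341 + (8/28)*0.8113 = 0.8990. IG = 0.9059 - 0.8990 = 0.0069, which rounds to 0.007.

0.007


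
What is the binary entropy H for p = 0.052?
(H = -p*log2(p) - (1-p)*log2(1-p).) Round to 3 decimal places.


H = -0.052*log2(0.052) - 0.948*log2(0.948) = 0.295.

0.295


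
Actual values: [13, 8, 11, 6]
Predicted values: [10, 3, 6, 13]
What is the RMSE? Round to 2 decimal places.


MSE = 27.0000. RMSE = sqrt(27.0000) = 5.20.

5.20


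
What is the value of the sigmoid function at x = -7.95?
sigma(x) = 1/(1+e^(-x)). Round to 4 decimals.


sigma(-7.95) = 1/(1+e^(7.95)) = 1/(1+2835.574950) = 1/2836.574950 = 0.0004.

0.0004


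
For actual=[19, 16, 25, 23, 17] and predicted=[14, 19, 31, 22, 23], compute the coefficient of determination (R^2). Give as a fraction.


Mean(y) = 20. SS_res = 107. SS_tot = 60. R^2 = 1 - 107/(60) = -47/60.

-47/60


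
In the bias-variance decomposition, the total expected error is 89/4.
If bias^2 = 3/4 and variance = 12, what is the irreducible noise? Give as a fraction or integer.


Total error = bias^2 + variance + irreducible noise. So irreducible noise = 89/4 - 3/4 - 12 = 19/2.

19/2


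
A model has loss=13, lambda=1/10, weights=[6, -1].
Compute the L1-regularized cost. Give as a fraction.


L1 norm = sum(|w|) = 7. J = 13 + 1/10 * 7 = 137/10.

137/10


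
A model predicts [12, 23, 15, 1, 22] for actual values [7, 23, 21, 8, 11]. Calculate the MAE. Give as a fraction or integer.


MAE = (1/5) * (|7-12|=5 + |23-23|=0 + |21-15|=6 + |8-1|=7 + |11-22|=11). Sum = 29. MAE = 29/5.

29/5


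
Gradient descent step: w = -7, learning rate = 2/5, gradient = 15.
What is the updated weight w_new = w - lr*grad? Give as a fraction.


w_new = -7 - 2/5 * 15 = -7 - 6 = -13.

-13


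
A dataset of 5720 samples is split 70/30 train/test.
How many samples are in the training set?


Test set = 5720 * 30% = 1716. Training set = 5720 - 1716 = 4004.

4004


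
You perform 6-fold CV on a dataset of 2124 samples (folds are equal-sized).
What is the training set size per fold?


Each validation fold has 2124/6 = 354 samples. Training set = 2124 - 354 = 1770.

1770


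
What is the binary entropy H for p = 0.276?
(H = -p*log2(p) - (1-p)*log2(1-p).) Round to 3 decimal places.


H = -0.276*log2(0.276) - 0.724*log2(0.724) = 0.850.

0.850


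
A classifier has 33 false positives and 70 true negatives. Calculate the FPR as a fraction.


FPR = FP / (FP + TN) = 33 / 103 = 33/103.

33/103


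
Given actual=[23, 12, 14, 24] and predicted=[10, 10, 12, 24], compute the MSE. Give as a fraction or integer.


MSE = (1/4) * ((23-10)^2=169 + (12-10)^2=4 + (14-12)^2=4 + (24-24)^2=0). Sum = 177. MSE = 177/4.

177/4


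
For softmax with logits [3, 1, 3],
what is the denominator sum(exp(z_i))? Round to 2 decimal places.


Denom = e^3=20.0855 + e^1=2.7183 + e^3=20.0855. Sum = 42.8893, which rounds to 42.89.

42.89


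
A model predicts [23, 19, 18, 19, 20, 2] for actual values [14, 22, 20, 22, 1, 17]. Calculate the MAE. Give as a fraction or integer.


MAE = (1/6) * (|14-23|=9 + |22-19|=3 + |20-18|=2 + |22-19|=3 + |1-20|=19 + |17-2|=15). Sum = 51. MAE = 17/2.

17/2


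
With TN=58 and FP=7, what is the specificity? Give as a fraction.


Specificity = TN / (TN + FP) = 58 / 65 = 58/65.

58/65


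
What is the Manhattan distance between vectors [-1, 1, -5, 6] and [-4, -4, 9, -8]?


d = sum of absolute differences: |-1--4|=3 + |1--4|=5 + |-5-9|=14 + |6--8|=14 = 36.

36


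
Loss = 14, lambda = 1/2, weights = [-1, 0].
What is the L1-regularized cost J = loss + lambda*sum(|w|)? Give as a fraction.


L1 norm = sum(|w|) = 1. J = 14 + 1/2 * 1 = 29/2.

29/2


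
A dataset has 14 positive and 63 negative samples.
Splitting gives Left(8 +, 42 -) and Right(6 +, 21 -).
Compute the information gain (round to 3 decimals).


H(parent) = 0.6840. H(left) = 0.6343, H(right) = 0.7642. Weighted = (50/77)*0.6343 + (27/77)*0.7642 = 0.6798. IG = 0.6840 - 0.6798 = 0.0042, which rounds to 0.004.

0.004


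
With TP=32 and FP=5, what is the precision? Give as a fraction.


Precision = TP / (TP + FP) = 32 / 37 = 32/37.

32/37


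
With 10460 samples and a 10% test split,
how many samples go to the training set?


Test set = 10460 * 10% = 1046. Training set = 10460 - 1046 = 9414.

9414


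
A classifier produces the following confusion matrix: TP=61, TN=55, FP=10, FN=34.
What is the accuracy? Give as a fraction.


Accuracy = (TP + TN) / (TP + TN + FP + FN) = (61 + 55) / 160 = 29/40.

29/40


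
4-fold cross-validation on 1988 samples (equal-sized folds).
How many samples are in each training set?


Each validation fold has 1988/4 = 497 samples. Training set = 1988 - 497 = 1491.

1491


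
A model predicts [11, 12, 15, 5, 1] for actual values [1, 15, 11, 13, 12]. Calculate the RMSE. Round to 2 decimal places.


MSE = 62.0000. RMSE = sqrt(62.0000) = 7.87.

7.87


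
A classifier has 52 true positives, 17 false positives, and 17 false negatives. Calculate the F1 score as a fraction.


Precision = 52/69 = 52/69. Recall = 52/69 = 52/69. F1 = 2*P*R/(P+R) = 52/69.

52/69


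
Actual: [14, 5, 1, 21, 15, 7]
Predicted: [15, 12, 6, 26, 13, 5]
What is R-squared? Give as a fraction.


Mean(y) = 21/2. SS_res = 108. SS_tot = 551/2. R^2 = 1 - 108/(551/2) = 335/551.

335/551


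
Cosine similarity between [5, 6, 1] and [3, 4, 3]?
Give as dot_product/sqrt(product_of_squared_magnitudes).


dot = 42. |a|^2 = 62, |b|^2 = 34. cos = 42/sqrt(2108).

42/sqrt(2108)


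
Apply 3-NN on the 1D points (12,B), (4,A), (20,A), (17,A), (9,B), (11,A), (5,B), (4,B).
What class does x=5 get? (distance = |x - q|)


Distances: |12-5|=7, |4-5|=1, |20-5|=15, |17-5|=12, |9-5|=4, |11-5|=6, |5-5|=0, |4-5|=1. 3 nearest: (5,B), (4,A), (4,B). Counts: {'B': 2, 'A': 1}. Majority class: B.

B


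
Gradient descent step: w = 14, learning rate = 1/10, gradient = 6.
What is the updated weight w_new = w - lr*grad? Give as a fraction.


w_new = 14 - 1/10 * 6 = 14 - 3/5 = 67/5.

67/5


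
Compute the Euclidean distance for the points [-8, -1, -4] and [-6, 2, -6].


d = sqrt(sum of squared differences). (-8--6)^2=4, (-1-2)^2=9, (-4--6)^2=4. Sum = 17.

sqrt(17)


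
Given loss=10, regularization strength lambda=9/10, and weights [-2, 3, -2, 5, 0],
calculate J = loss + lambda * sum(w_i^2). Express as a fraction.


L2 sq norm = sum(w^2) = 42. J = 10 + 9/10 * 42 = 239/5.

239/5


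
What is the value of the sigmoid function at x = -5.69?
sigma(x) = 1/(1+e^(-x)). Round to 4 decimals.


sigma(-5.69) = 1/(1+e^(5.69)) = 1/(1+295.893621) = 1/296.893621 = 0.0034.

0.0034


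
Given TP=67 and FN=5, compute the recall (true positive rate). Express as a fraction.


Recall = TP / (TP + FN) = 67 / 72 = 67/72.

67/72


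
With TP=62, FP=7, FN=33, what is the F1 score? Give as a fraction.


Precision = 62/69 = 62/69. Recall = 62/95 = 62/95. F1 = 2*P*R/(P+R) = 31/41.

31/41


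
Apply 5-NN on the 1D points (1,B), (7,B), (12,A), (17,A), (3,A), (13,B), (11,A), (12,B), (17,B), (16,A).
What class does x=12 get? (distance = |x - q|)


Distances: |1-12|=11, |7-12|=5, |12-12|=0, |17-12|=5, |3-12|=9, |13-12|=1, |11-12|=1, |12-12|=0, |17-12|=5, |16-12|=4. 5 nearest: (12,A), (12,B), (11,A), (13,B), (16,A). Counts: {'A': 3, 'B': 2}. Majority class: A.

A


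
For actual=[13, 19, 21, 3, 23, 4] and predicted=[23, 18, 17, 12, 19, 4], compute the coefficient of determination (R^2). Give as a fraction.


Mean(y) = 83/6. SS_res = 214. SS_tot = 2261/6. R^2 = 1 - 214/(2261/6) = 977/2261.

977/2261


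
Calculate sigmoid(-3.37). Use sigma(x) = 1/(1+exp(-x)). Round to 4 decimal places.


sigma(-3.37) = 1/(1+e^(3.37)) = 1/(1+29.078527) = 1/30.078527 = 0.0332.

0.0332


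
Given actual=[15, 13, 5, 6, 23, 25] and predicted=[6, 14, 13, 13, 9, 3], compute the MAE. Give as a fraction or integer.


MAE = (1/6) * (|15-6|=9 + |13-14|=1 + |5-13|=8 + |6-13|=7 + |23-9|=14 + |25-3|=22). Sum = 61. MAE = 61/6.

61/6


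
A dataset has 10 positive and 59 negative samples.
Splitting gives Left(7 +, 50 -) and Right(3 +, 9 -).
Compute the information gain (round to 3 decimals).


H(parent) = 0.5970. H(left) = 0.5374, H(right) = 0.8113. Weighted = (57/69)*0.5374 + (12/69)*0.8113 = 0.5850. IG = 0.5970 - 0.5850 = 0.0120, which rounds to 0.012.

0.012


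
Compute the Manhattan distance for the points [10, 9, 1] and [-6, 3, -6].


d = sum of absolute differences: |10--6|=16 + |9-3|=6 + |1--6|=7 = 29.

29


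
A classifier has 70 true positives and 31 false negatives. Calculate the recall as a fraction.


Recall = TP / (TP + FN) = 70 / 101 = 70/101.

70/101


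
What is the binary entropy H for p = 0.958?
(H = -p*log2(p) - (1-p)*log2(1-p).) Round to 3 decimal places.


H = -0.958*log2(0.958) - 0.042*log2(0.042) = 0.251.

0.251


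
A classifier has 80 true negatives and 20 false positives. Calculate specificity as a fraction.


Specificity = TN / (TN + FP) = 80 / 100 = 4/5.

4/5


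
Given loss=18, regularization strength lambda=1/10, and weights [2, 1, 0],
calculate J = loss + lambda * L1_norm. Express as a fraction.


L1 norm = sum(|w|) = 3. J = 18 + 1/10 * 3 = 183/10.

183/10


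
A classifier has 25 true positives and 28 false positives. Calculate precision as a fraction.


Precision = TP / (TP + FP) = 25 / 53 = 25/53.

25/53


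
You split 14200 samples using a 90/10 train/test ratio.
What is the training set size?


Test set = 14200 * 10% = 1420. Training set = 14200 - 1420 = 12780.

12780


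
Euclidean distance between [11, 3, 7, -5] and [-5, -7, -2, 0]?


d = sqrt(sum of squared differences). (11--5)^2=256, (3--7)^2=100, (7--2)^2=81, (-5-0)^2=25. Sum = 462.

sqrt(462)


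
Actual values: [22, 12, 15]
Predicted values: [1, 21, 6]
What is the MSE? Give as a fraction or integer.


MSE = (1/3) * ((22-1)^2=441 + (12-21)^2=81 + (15-6)^2=81). Sum = 603. MSE = 201.

201


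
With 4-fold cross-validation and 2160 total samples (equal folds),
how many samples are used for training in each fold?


Each validation fold has 2160/4 = 540 samples. Training set = 2160 - 540 = 1620.

1620


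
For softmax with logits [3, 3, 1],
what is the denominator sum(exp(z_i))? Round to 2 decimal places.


Denom = e^3=20.0855 + e^3=20.0855 + e^1=2.7183. Sum = 42.8893, which rounds to 42.89.

42.89


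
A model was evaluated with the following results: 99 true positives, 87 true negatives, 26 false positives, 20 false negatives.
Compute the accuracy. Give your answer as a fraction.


Accuracy = (TP + TN) / (TP + TN + FP + FN) = (99 + 87) / 232 = 93/116.

93/116


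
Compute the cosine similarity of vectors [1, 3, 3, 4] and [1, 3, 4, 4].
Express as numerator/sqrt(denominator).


dot = 38. |a|^2 = 35, |b|^2 = 42. cos = 38/sqrt(1470).

38/sqrt(1470)


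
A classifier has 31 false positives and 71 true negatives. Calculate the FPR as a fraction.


FPR = FP / (FP + TN) = 31 / 102 = 31/102.

31/102


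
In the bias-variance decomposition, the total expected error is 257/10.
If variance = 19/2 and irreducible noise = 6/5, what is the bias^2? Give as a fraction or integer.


Total error = bias^2 + variance + irreducible noise. So bias^2 = 257/10 - 19/2 - 6/5 = 15.

15


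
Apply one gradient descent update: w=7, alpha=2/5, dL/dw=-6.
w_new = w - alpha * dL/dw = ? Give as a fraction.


w_new = 7 - 2/5 * -6 = 7 - -12/5 = 47/5.

47/5


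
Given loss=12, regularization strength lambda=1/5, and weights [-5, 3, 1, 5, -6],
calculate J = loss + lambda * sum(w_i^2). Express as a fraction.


L2 sq norm = sum(w^2) = 96. J = 12 + 1/5 * 96 = 156/5.

156/5


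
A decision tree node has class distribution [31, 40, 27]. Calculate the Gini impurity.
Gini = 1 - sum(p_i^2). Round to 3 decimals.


Total = 98. Proportions: 31/98, 40/98, 27/98. sum(p_i^2) = 0.3426. Gini = 1 - 0.3426 = 0.6574, which rounds to 0.657.

0.657


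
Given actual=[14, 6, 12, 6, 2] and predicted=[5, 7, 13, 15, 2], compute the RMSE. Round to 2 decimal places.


MSE = 32.8000. RMSE = sqrt(32.8000) = 5.73.

5.73


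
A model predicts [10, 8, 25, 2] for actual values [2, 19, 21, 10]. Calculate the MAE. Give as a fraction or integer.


MAE = (1/4) * (|2-10|=8 + |19-8|=11 + |21-25|=4 + |10-2|=8). Sum = 31. MAE = 31/4.

31/4


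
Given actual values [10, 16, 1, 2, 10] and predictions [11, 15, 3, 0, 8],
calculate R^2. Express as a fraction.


Mean(y) = 39/5. SS_res = 14. SS_tot = 784/5. R^2 = 1 - 14/(784/5) = 51/56.

51/56


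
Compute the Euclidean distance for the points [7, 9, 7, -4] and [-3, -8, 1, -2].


d = sqrt(sum of squared differences). (7--3)^2=100, (9--8)^2=289, (7-1)^2=36, (-4--2)^2=4. Sum = 429.

sqrt(429)


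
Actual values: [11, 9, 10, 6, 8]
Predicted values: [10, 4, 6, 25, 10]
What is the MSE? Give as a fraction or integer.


MSE = (1/5) * ((11-10)^2=1 + (9-4)^2=25 + (10-6)^2=16 + (6-25)^2=361 + (8-10)^2=4). Sum = 407. MSE = 407/5.

407/5


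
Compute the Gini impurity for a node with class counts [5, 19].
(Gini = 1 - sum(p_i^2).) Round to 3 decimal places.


Total = 24. Proportions: 5/24, 19/24. sum(p_i^2) = 0.6701. Gini = 1 - 0.6701 = 0.3299, which rounds to 0.330.

0.330


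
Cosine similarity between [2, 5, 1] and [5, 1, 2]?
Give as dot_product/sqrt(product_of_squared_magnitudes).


dot = 17. |a|^2 = 30, |b|^2 = 30. cos = 17/sqrt(900).

17/sqrt(900)


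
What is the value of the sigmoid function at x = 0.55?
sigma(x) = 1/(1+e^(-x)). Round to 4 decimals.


sigma(0.55) = 1/(1+e^(-0.55)) = 1/(1+0.576950) = 1/1.576950 = 0.6341.

0.6341


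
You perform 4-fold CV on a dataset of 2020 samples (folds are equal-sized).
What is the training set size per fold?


Each validation fold has 2020/4 = 505 samples. Training set = 2020 - 505 = 1515.

1515


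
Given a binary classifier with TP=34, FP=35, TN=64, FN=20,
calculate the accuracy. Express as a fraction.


Accuracy = (TP + TN) / (TP + TN + FP + FN) = (34 + 64) / 153 = 98/153.

98/153


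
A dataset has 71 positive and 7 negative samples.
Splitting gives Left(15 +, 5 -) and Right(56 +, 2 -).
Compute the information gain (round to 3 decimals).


H(parent) = 0.4356. H(left) = 0.8113, H(right) = 0.2164. Weighted = (20/78)*0.8113 + (58/78)*0.2164 = 0.3689. IG = 0.4356 - 0.3689 = 0.0667, which rounds to 0.067.

0.067


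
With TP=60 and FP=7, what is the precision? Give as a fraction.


Precision = TP / (TP + FP) = 60 / 67 = 60/67.

60/67


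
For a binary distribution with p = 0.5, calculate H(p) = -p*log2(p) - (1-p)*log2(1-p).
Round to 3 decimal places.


H = -0.5*log2(0.5) - 0.5*log2(0.5) = 1.000.

1.000


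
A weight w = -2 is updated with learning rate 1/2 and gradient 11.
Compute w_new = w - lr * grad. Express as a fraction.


w_new = -2 - 1/2 * 11 = -2 - 11/2 = -15/2.

-15/2


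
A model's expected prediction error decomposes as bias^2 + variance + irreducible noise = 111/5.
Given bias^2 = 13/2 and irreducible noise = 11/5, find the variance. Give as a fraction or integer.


Total error = bias^2 + variance + irreducible noise. So variance = 111/5 - 13/2 - 11/5 = 27/2.

27/2


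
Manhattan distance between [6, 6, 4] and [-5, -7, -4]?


d = sum of absolute differences: |6--5|=11 + |6--7|=13 + |4--4|=8 = 32.

32


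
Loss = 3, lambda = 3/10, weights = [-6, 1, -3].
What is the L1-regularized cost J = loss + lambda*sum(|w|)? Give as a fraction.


L1 norm = sum(|w|) = 10. J = 3 + 3/10 * 10 = 6.

6


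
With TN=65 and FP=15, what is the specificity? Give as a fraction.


Specificity = TN / (TN + FP) = 65 / 80 = 13/16.

13/16


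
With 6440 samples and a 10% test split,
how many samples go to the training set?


Test set = 6440 * 10% = 644. Training set = 6440 - 644 = 5796.

5796


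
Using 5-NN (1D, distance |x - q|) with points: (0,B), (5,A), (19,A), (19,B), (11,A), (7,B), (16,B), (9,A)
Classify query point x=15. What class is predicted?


Distances: |0-15|=15, |5-15|=10, |19-15|=4, |19-15|=4, |11-15|=4, |7-15|=8, |16-15|=1, |9-15|=6. 5 nearest: (16,B), (19,A), (11,A), (19,B), (9,A). Counts: {'B': 2, 'A': 3}. Majority class: A.

A


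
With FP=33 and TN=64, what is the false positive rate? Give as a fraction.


FPR = FP / (FP + TN) = 33 / 97 = 33/97.

33/97


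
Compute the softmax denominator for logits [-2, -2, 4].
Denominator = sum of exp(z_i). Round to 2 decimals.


Denom = e^-2=0.1353 + e^-2=0.1353 + e^4=54.5982. Sum = 54.8688, which rounds to 54.87.

54.87


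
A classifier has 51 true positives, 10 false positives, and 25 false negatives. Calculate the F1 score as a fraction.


Precision = 51/61 = 51/61. Recall = 51/76 = 51/76. F1 = 2*P*R/(P+R) = 102/137.

102/137


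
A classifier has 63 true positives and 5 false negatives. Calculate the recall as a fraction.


Recall = TP / (TP + FN) = 63 / 68 = 63/68.

63/68


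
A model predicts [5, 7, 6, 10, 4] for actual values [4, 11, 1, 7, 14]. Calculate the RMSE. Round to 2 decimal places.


MSE = 30.2000. RMSE = sqrt(30.2000) = 5.50.

5.50


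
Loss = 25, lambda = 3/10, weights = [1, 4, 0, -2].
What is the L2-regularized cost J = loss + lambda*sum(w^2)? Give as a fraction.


L2 sq norm = sum(w^2) = 21. J = 25 + 3/10 * 21 = 313/10.

313/10


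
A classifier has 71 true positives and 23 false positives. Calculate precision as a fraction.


Precision = TP / (TP + FP) = 71 / 94 = 71/94.

71/94


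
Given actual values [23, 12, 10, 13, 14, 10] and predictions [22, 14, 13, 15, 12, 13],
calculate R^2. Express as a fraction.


Mean(y) = 41/3. SS_res = 31. SS_tot = 352/3. R^2 = 1 - 31/(352/3) = 259/352.

259/352


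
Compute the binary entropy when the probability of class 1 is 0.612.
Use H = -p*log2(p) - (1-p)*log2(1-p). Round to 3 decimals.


H = -0.612*log2(0.612) - 0.388*log2(0.388) = 0.963.

0.963


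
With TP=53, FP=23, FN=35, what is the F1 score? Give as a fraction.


Precision = 53/76 = 53/76. Recall = 53/88 = 53/88. F1 = 2*P*R/(P+R) = 53/82.

53/82


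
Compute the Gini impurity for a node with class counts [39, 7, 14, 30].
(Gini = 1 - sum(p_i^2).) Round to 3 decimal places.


Total = 90. Proportions: 39/90, 7/90, 14/90, 30/90. sum(p_i^2) = 0.3291. Gini = 1 - 0.3291 = 0.6709, which rounds to 0.671.

0.671


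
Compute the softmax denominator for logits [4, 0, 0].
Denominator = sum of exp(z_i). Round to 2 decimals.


Denom = e^4=54.5982 + e^0=1.0000 + e^0=1.0000. Sum = 56.5982, which rounds to 56.60.

56.60


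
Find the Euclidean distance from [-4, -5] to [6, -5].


d = sqrt(sum of squared differences). (-4-6)^2=100, (-5--5)^2=0. Sum = 100.

10


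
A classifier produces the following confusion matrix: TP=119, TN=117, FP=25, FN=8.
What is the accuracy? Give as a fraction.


Accuracy = (TP + TN) / (TP + TN + FP + FN) = (119 + 117) / 269 = 236/269.

236/269


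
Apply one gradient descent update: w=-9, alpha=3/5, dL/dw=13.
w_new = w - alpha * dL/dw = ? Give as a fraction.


w_new = -9 - 3/5 * 13 = -9 - 39/5 = -84/5.

-84/5


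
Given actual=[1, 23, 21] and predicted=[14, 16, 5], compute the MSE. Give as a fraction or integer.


MSE = (1/3) * ((1-14)^2=169 + (23-16)^2=49 + (21-5)^2=256). Sum = 474. MSE = 158.

158


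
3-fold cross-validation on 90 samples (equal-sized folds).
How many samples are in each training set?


Each validation fold has 90/3 = 30 samples. Training set = 90 - 30 = 60.

60


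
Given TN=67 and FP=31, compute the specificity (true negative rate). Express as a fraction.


Specificity = TN / (TN + FP) = 67 / 98 = 67/98.

67/98


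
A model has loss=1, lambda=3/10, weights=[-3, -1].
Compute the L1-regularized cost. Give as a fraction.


L1 norm = sum(|w|) = 4. J = 1 + 3/10 * 4 = 11/5.

11/5


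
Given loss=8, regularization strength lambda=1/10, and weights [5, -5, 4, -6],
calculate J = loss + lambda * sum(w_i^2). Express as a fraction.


L2 sq norm = sum(w^2) = 102. J = 8 + 1/10 * 102 = 91/5.

91/5


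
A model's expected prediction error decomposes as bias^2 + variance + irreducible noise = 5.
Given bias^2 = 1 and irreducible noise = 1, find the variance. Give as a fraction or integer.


Total error = bias^2 + variance + irreducible noise. So variance = 5 - 1 - 1 = 3.

3


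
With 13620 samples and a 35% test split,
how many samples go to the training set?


Test set = 13620 * 35% = 4767. Training set = 13620 - 4767 = 8853.

8853


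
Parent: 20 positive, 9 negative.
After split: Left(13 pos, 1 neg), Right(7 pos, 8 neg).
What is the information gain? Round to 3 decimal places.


H(parent) = 0.8936. H(left) = 0.3712, H(right) = 0.9968. Weighted = (14/29)*0.3712 + (15/29)*0.9968 = 0.6948. IG = 0.8936 - 0.6948 = 0.1988, which rounds to 0.199.

0.199


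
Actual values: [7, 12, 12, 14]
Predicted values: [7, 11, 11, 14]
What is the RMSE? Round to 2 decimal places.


MSE = 0.5000. RMSE = sqrt(0.5000) = 0.71.

0.71


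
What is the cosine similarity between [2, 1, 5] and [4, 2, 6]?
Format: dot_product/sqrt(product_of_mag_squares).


dot = 40. |a|^2 = 30, |b|^2 = 56. cos = 40/sqrt(1680).

40/sqrt(1680)


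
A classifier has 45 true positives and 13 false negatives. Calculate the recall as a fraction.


Recall = TP / (TP + FN) = 45 / 58 = 45/58.

45/58


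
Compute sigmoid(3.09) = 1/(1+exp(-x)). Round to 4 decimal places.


sigma(3.09) = 1/(1+e^(-3.09)) = 1/(1+0.045502) = 1/1.045502 = 0.9565.

0.9565


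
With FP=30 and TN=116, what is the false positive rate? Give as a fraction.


FPR = FP / (FP + TN) = 30 / 146 = 15/73.

15/73


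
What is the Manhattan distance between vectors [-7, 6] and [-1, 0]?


d = sum of absolute differences: |-7--1|=6 + |6-0|=6 = 12.

12


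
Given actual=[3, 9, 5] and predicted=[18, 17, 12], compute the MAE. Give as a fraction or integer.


MAE = (1/3) * (|3-18|=15 + |9-17|=8 + |5-12|=7). Sum = 30. MAE = 10.

10


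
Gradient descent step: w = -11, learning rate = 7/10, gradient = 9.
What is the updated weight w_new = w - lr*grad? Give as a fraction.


w_new = -11 - 7/10 * 9 = -11 - 63/10 = -173/10.

-173/10


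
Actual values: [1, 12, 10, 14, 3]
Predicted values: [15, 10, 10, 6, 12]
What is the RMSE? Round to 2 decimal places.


MSE = 69.0000. RMSE = sqrt(69.0000) = 8.31.

8.31


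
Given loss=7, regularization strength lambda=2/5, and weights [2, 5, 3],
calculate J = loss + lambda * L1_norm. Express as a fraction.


L1 norm = sum(|w|) = 10. J = 7 + 2/5 * 10 = 11.

11


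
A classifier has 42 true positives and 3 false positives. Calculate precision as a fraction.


Precision = TP / (TP + FP) = 42 / 45 = 14/15.

14/15


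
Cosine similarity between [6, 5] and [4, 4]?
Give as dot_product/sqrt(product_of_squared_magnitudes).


dot = 44. |a|^2 = 61, |b|^2 = 32. cos = 44/sqrt(1952).

44/sqrt(1952)


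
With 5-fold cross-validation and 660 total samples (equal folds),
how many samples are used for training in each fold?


Each validation fold has 660/5 = 132 samples. Training set = 660 - 132 = 528.

528


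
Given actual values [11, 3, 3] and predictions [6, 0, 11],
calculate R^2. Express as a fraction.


Mean(y) = 17/3. SS_res = 98. SS_tot = 128/3. R^2 = 1 - 98/(128/3) = -83/64.

-83/64


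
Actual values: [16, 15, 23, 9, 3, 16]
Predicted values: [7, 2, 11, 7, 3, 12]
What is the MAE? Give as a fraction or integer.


MAE = (1/6) * (|16-7|=9 + |15-2|=13 + |23-11|=12 + |9-7|=2 + |3-3|=0 + |16-12|=4). Sum = 40. MAE = 20/3.

20/3


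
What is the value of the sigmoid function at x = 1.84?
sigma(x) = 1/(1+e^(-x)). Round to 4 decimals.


sigma(1.84) = 1/(1+e^(-1.84)) = 1/(1+0.158817) = 1/1.158817 = 0.8629.

0.8629


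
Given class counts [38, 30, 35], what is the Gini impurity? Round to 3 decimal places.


Total = 103. Proportions: 38/103, 30/103, 35/103. sum(p_i^2) = 0.3364. Gini = 1 - 0.3364 = 0.6636, which rounds to 0.664.

0.664


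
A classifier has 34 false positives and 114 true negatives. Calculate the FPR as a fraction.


FPR = FP / (FP + TN) = 34 / 148 = 17/74.

17/74


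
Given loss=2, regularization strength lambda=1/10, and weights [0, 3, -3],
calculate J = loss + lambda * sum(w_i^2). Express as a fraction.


L2 sq norm = sum(w^2) = 18. J = 2 + 1/10 * 18 = 19/5.

19/5


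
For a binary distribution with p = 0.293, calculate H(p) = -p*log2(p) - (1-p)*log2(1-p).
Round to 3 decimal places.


H = -0.293*log2(0.293) - 0.707*log2(0.707) = 0.873.

0.873


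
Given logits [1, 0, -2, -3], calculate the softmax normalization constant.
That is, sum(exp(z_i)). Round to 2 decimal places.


Denom = e^1=2.7183 + e^0=1.0000 + e^-2=0.1353 + e^-3=0.0498. Sum = 3.9034, which rounds to 3.90.

3.90


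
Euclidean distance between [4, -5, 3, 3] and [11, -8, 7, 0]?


d = sqrt(sum of squared differences). (4-11)^2=49, (-5--8)^2=9, (3-7)^2=16, (3-0)^2=9. Sum = 83.

sqrt(83)


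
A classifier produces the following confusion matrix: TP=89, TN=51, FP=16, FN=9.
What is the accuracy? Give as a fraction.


Accuracy = (TP + TN) / (TP + TN + FP + FN) = (89 + 51) / 165 = 28/33.

28/33
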